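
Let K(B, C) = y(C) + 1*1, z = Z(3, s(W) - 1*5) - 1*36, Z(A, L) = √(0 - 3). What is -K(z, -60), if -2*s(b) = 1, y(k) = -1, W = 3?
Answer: 0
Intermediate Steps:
s(b) = -½ (s(b) = -½*1 = -½)
Z(A, L) = I*√3 (Z(A, L) = √(-3) = I*√3)
z = -36 + I*√3 (z = I*√3 - 1*36 = I*√3 - 36 = -36 + I*√3 ≈ -36.0 + 1.732*I)
K(B, C) = 0 (K(B, C) = -1 + 1*1 = -1 + 1 = 0)
-K(z, -60) = -1*0 = 0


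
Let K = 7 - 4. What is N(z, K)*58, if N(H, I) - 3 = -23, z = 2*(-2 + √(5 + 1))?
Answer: -1160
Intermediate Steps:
z = -4 + 2*√6 (z = 2*(-2 + √6) = -4 + 2*√6 ≈ 0.89898)
K = 3
N(H, I) = -20 (N(H, I) = 3 - 23 = -20)
N(z, K)*58 = -20*58 = -1160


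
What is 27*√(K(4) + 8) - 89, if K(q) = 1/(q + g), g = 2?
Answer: -89 + 63*√6/2 ≈ -11.841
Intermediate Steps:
K(q) = 1/(2 + q) (K(q) = 1/(q + 2) = 1/(2 + q))
27*√(K(4) + 8) - 89 = 27*√(1/(2 + 4) + 8) - 89 = 27*√(1/6 + 8) - 89 = 27*√(⅙ + 8) - 89 = 27*√(49/6) - 89 = 27*(7*√6/6) - 89 = 63*√6/2 - 89 = -89 + 63*√6/2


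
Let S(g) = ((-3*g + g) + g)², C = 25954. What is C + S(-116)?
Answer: 39410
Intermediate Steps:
S(g) = g² (S(g) = (-2*g + g)² = (-g)² = g²)
C + S(-116) = 25954 + (-116)² = 25954 + 13456 = 39410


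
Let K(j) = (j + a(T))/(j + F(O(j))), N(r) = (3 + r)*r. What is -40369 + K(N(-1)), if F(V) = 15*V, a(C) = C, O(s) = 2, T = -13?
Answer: -1130347/28 ≈ -40370.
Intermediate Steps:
N(r) = r*(3 + r)
K(j) = (-13 + j)/(30 + j) (K(j) = (j - 13)/(j + 15*2) = (-13 + j)/(j + 30) = (-13 + j)/(30 + j))
-40369 + K(N(-1)) = -40369 + (-13 - (3 - 1))/(30 - (3 - 1)) = -40369 + (-13 - 1*2)/(30 - 1*2) = -40369 + (-13 - 2)/(30 - 2) = -40369 - 15/28 = -1130347/28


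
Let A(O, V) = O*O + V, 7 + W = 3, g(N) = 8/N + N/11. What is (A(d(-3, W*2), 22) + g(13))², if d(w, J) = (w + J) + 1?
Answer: 313396209/20449 ≈ 15326.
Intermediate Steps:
g(N) = 8/N + N/11 (g(N) = 8/N + N*(1/11) = 8/N + N/11)
W = -4 (W = -7 + 3 = -4)
d(w, J) = 1 + J + w (d(w, J) = (J + w) + 1 = 1 + J + w)
A(O, V) = V + O² (A(O, V) = O² + V = V + O²)
(A(d(-3, W*2), 22) + g(13))² = ((22 + (1 - 4*2 - 3)²) + (8/13 + (1/11)*13))² = ((22 + (1 - 8 - 3)²) + (8*(1/13) + 13/11))² = ((22 + (-10)²) + (8/13 + 13/11))² = ((22 + 100) + 257/143)² = (122 + 257/143)² = (17703/143)² = 313396209/20449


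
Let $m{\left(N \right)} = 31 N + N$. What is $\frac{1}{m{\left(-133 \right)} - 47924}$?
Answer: $- \frac{1}{52180} \approx -1.9164 \cdot 10^{-5}$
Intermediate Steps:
$m{\left(N \right)} = 32 N$
$\frac{1}{m{\left(-133 \right)} - 47924} = \frac{1}{32 \left(-133\right) - 47924} = \frac{1}{-4256 - 47924} = \frac{1}{-52180} = - \frac{1}{52180}$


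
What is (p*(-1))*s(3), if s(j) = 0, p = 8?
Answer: 0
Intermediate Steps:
(p*(-1))*s(3) = (8*(-1))*0 = -8*0 = 0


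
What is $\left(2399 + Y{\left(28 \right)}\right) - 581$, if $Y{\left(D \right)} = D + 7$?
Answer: $1853$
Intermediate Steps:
$Y{\left(D \right)} = 7 + D$
$\left(2399 + Y{\left(28 \right)}\right) - 581 = \left(2399 + \left(7 + 28\right)\right) - 581 = \left(2399 + 35\right) - 581 = 2434 - 581 = 1853$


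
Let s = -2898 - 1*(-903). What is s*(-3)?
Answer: 5985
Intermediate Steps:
s = -1995 (s = -2898 + 903 = -1995)
s*(-3) = -1995*(-3) = 5985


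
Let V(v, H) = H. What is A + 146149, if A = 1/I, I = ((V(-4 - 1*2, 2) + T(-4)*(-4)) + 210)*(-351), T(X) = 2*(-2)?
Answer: 11696012171/80028 ≈ 1.4615e+5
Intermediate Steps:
T(X) = -4
I = -80028 (I = ((2 - 4*(-4)) + 210)*(-351) = ((2 + 16) + 210)*(-351) = (18 + 210)*(-351) = 228*(-351) = -80028)
A = -1/80028 (A = 1/(-80028) = -1/80028 ≈ -1.2496e-5)
A + 146149 = -1/80028 + 146149 = 11696012171/80028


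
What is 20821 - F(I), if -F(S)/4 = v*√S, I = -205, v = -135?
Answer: 20821 - 540*I*√205 ≈ 20821.0 - 7731.6*I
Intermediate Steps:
F(S) = 540*√S (F(S) = -(-540)*√S = 540*√S)
20821 - F(I) = 20821 - 540*√(-205) = 20821 - 540*I*√205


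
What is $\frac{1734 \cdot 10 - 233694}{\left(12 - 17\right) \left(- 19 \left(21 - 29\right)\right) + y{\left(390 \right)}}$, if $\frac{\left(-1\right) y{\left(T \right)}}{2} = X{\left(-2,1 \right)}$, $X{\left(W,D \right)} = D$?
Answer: $\frac{36059}{127} \approx 283.93$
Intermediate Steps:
$y{\left(T \right)} = -2$ ($y{\left(T \right)} = \left(-2\right) 1 = -2$)
$\frac{1734 \cdot 10 - 233694}{\left(12 - 17\right) \left(- 19 \left(21 - 29\right)\right) + y{\left(390 \right)}} = \frac{1734 \cdot 10 - 233694}{\left(12 - 17\right) \left(- 19 \left(21 - 29\right)\right) - 2} = \frac{17340 - 233694}{\left(12 - 17\right) \left(\left(-19\right) \left(-8\right)\right) - 2} = - \frac{216354}{\left(-5\right) 152 - 2} = - \frac{216354}{-760 - 2} = - \frac{216354}{-762} = \left(-216354\right) \left(- \frac{1}{762}\right) = \frac{36059}{127}$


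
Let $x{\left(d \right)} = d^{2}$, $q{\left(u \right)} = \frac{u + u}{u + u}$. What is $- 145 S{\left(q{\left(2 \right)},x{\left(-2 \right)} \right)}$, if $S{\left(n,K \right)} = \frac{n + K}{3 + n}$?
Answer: $- \frac{725}{4} \approx -181.25$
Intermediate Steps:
$q{\left(u \right)} = 1$ ($q{\left(u \right)} = \frac{2 u}{2 u} = 2 u \frac{1}{2 u} = 1$)
$S{\left(n,K \right)} = \frac{K + n}{3 + n}$
$- 145 S{\left(q{\left(2 \right)},x{\left(-2 \right)} \right)} = - 145 \frac{\left(-2\right)^{2} + 1}{3 + 1} = - 145 \frac{4 + 1}{4} = - 145 \cdot \frac{1}{4} \cdot 5 = \left(-145\right) \frac{5}{4} = - \frac{725}{4}$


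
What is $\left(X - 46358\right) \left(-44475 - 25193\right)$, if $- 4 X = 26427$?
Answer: $3689948203$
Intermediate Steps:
$X = - \frac{26427}{4}$ ($X = \left(- \frac{1}{4}\right) 26427 = - \frac{26427}{4} \approx -6606.8$)
$\left(X - 46358\right) \left(-44475 - 25193\right) = \left(- \frac{26427}{4} - 46358\right) \left(-44475 - 25193\right) = \left(- \frac{211859}{4}\right) \left(-69668\right) = 3689948203$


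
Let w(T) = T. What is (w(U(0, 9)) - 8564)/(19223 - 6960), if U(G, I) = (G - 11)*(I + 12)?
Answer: -8795/12263 ≈ -0.71720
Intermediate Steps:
U(G, I) = (-11 + G)*(12 + I)
(w(U(0, 9)) - 8564)/(19223 - 6960) = ((-132 - 11*9 + 12*0 + 0*9) - 8564)/(19223 - 6960) = ((-132 - 99 + 0 + 0) - 8564)/12263 = (-231 - 8564)*(1/12263) = -8795*1/12263 = -8795/12263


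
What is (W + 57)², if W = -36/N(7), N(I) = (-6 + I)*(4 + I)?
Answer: 349281/121 ≈ 2886.6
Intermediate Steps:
W = -36/11 (W = -36/(-24 + 7² - 2*7) = -36/(-24 + 49 - 14) = -36/11 ≈ -3.2727)
(W + 57)² = (-36/11 + 57)² = (591/11)² = 349281/121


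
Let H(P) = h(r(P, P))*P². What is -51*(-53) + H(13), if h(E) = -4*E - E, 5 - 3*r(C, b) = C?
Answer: 14869/3 ≈ 4956.3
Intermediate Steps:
r(C, b) = 5/3 - C/3
h(E) = -5*E
H(P) = P²*(-25/3 + 5*P/3) (H(P) = (-5*(5/3 - P/3))*P² = (-25/3 + 5*P/3)*P² = P²*(-25/3 + 5*P/3))
-51*(-53) + H(13) = -51*(-53) + (5/3)*13²*(-5 + 13) = 2703 + (5/3)*169*8 = 2703 + 6760/3 = 14869/3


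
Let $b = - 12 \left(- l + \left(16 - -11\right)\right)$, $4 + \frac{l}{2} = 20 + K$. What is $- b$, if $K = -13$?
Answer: $252$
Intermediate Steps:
$l = 6$ ($l = -8 + 2 \left(20 - 13\right) = -8 + 2 \cdot 7 = -8 + 14 = 6$)
$b = -252$ ($b = - 12 \left(\left(-1\right) 6 + \left(16 - -11\right)\right) = - 12 \left(-6 + \left(16 + 11\right)\right) = - 12 \left(-6 + 27\right) = \left(-12\right) 21 = -252$)
$- b = \left(-1\right) \left(-252\right) = 252$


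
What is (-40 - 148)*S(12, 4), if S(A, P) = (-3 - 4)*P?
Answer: 5264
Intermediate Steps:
S(A, P) = -7*P
(-40 - 148)*S(12, 4) = (-40 - 148)*(-7*4) = -188*(-28) = 5264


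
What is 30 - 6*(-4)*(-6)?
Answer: -114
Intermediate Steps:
30 - 6*(-4)*(-6) = 30 + 24*(-6) = 30 - 144 = -114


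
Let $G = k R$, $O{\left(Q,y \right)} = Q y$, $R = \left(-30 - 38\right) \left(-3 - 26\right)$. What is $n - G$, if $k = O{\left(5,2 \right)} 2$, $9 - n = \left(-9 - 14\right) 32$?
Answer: $-38695$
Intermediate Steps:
$n = 745$ ($n = 9 - \left(-9 - 14\right) 32 = 9 - \left(-23\right) 32 = 9 - -736 = 9 + 736 = 745$)
$R = 1972$ ($R = \left(-68\right) \left(-29\right) = 1972$)
$k = 20$ ($k = 5 \cdot 2 \cdot 2 = 10 \cdot 2 = 20$)
$G = 39440$ ($G = 20 \cdot 1972 = 39440$)
$n - G = 745 - 39440 = -38695$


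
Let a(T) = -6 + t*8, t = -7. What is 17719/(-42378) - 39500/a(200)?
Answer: 836416211/1313718 ≈ 636.68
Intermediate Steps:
a(T) = -62 (a(T) = -6 - 7*8 = -6 - 56 = -62)
17719/(-42378) - 39500/a(200) = 17719/(-42378) - 39500/(-62) = 17719*(-1/42378) - 39500*(-1/62) = -17719/42378 + 19750/31 = 836416211/1313718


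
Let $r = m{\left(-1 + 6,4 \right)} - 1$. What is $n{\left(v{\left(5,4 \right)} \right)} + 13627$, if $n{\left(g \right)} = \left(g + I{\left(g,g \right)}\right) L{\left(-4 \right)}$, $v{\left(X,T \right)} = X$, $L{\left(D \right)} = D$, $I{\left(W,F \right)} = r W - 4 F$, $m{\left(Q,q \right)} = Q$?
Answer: $13607$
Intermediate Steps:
$r = 4$ ($r = \left(-1 + 6\right) - 1 = 5 - 1 = 4$)
$I{\left(W,F \right)} = - 4 F + 4 W$ ($I{\left(W,F \right)} = 4 W - 4 F = - 4 F + 4 W$)
$n{\left(g \right)} = - 4 g$ ($n{\left(g \right)} = \left(g + \left(- 4 g + 4 g\right)\right) \left(-4\right) = \left(g + 0\right) \left(-4\right) = g \left(-4\right) = - 4 g$)
$n{\left(v{\left(5,4 \right)} \right)} + 13627 = \left(-4\right) 5 + 13627 = -20 + 13627 = 13607$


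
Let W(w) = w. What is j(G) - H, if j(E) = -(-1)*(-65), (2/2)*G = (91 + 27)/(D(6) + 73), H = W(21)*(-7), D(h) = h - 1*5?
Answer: 82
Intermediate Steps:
D(h) = -5 + h (D(h) = h - 5 = -5 + h)
H = -147 (H = 21*(-7) = -147)
G = 59/37 (G = (91 + 27)/((-5 + 6) + 73) = 118/(1 + 73) = 118/74 = 118*(1/74) = 59/37 ≈ 1.5946)
j(E) = -65 (j(E) = -1*65 = -65)
j(G) - H = -65 - 1*(-147) = -65 + 147 = 82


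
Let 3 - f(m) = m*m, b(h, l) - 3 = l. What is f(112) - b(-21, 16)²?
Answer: -12902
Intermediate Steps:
b(h, l) = 3 + l
f(m) = 3 - m² (f(m) = 3 - m*m = 3 - m²)
f(112) - b(-21, 16)² = (3 - 1*112²) - (3 + 16)² = (3 - 1*12544) - 1*19² = (3 - 12544) - 1*361 = -12541 - 361 = -12902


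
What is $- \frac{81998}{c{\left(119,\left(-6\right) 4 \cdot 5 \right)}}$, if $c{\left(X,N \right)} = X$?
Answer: $- \frac{11714}{17} \approx -689.06$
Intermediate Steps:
$- \frac{81998}{c{\left(119,\left(-6\right) 4 \cdot 5 \right)}} = - \frac{81998}{119} = \left(-81998\right) \frac{1}{119} = - \frac{11714}{17}$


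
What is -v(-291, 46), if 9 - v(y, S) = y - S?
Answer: -346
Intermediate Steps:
v(y, S) = 9 + S - y (v(y, S) = 9 - (y - S) = 9 + (S - y) = 9 + S - y)
-v(-291, 46) = -(9 + 46 - 1*(-291)) = -(9 + 46 + 291) = -1*346 = -346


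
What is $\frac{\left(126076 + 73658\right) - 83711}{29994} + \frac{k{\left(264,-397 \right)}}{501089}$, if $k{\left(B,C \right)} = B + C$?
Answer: $\frac{58133859845}{15029663466} \approx 3.8679$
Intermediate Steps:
$\frac{\left(126076 + 73658\right) - 83711}{29994} + \frac{k{\left(264,-397 \right)}}{501089} = \frac{\left(126076 + 73658\right) - 83711}{29994} + \frac{264 - 397}{501089} = \left(199734 - 83711\right) \frac{1}{29994} - \frac{133}{501089} = 116023 \cdot \frac{1}{29994} - \frac{133}{501089} = \frac{116023}{29994} - \frac{133}{501089} = \frac{58133859845}{15029663466}$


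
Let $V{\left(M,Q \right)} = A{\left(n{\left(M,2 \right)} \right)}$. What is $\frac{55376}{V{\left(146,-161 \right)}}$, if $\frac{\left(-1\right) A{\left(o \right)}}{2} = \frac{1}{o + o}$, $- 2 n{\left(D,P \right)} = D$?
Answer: $4042448$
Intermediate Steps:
$n{\left(D,P \right)} = - \frac{D}{2}$
$A{\left(o \right)} = - \frac{1}{o}$ ($A{\left(o \right)} = - \frac{2}{o + o} = - \frac{2}{2 o} = - 2 \frac{1}{2 o} = - \frac{1}{o}$)
$V{\left(M,Q \right)} = \frac{2}{M}$ ($V{\left(M,Q \right)} = - \frac{1}{\left(- \frac{1}{2}\right) M} = - \frac{-2}{M} = \frac{2}{M}$)
$\frac{55376}{V{\left(146,-161 \right)}} = \frac{55376}{2 \cdot \frac{1}{146}} = 55376 \frac{1}{\frac{1}{73}} = 55376 \cdot 73 = 4042448$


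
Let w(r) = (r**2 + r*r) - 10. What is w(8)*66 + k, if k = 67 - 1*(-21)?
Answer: 7876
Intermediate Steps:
k = 88 (k = 67 + 21 = 88)
w(r) = -10 + 2*r**2 (w(r) = (r**2 + r**2) - 10 = 2*r**2 - 10 = -10 + 2*r**2)
w(8)*66 + k = (-10 + 2*8**2)*66 + 88 = (-10 + 2*64)*66 + 88 = (-10 + 128)*66 + 88 = 118*66 + 88 = 7788 + 88 = 7876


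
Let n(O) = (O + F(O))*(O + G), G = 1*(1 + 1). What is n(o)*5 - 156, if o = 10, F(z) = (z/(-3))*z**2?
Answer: -19556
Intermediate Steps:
F(z) = -z**3/3 (F(z) = (z*(-1/3))*z**2 = (-z/3)*z**2 = -z**3/3)
G = 2 (G = 1*2 = 2)
n(O) = (2 + O)*(O - O**3/3) (n(O) = (O - O**3/3)*(O + 2) = (O - O**3/3)*(2 + O) = (2 + O)*(O - O**3/3))
n(o)*5 - 156 = ((1/3)*10*(6 - 1*10**3 - 2*10**2 + 3*10))*5 - 156 = ((1/3)*10*(6 - 1*1000 - 2*100 + 30))*5 - 156 = ((1/3)*10*(6 - 1000 - 200 + 30))*5 - 156 = ((1/3)*10*(-1164))*5 - 156 = -3880*5 - 156 = -19400 - 156 = -19556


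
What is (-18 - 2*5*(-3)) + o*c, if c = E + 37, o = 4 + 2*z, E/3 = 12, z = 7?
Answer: 1326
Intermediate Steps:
E = 36 (E = 3*12 = 36)
o = 18 (o = 4 + 2*7 = 4 + 14 = 18)
c = 73 (c = 36 + 37 = 73)
(-18 - 2*5*(-3)) + o*c = (-18 - 2*5*(-3)) + 18*73 = (-18 - 10*(-3)) + 1314 = (-18 + 30) + 1314 = 12 + 1314 = 1326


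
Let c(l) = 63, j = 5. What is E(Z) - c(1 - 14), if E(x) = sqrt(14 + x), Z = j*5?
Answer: -63 + sqrt(39) ≈ -56.755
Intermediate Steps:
Z = 25 (Z = 5*5 = 25)
E(Z) - c(1 - 14) = sqrt(14 + 25) - 1*63 = sqrt(39) - 63 = -63 + sqrt(39)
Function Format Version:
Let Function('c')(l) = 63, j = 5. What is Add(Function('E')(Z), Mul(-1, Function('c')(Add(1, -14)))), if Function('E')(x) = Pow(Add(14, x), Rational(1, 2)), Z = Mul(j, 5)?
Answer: Add(-63, Pow(39, Rational(1, 2))) ≈ -56.755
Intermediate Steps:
Z = 25 (Z = Mul(5, 5) = 25)
Add(Function('E')(Z), Mul(-1, Function('c')(Add(1, -14)))) = Add(Pow(Add(14, 25), Rational(1, 2)), Mul(-1, 63)) = Add(Pow(39, Rational(1, 2)), -63) = Add(-63, Pow(39, Rational(1, 2)))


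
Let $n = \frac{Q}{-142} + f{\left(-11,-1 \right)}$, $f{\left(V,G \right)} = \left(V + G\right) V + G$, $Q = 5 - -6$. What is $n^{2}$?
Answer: $\frac{345625281}{20164} \approx 17141.0$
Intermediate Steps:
$Q = 11$ ($Q = 5 + 6 = 11$)
$f{\left(V,G \right)} = G + V \left(G + V\right)$ ($f{\left(V,G \right)} = \left(G + V\right) V + G = V \left(G + V\right) + G = G + V \left(G + V\right)$)
$n = \frac{18591}{142}$ ($n = \frac{11}{-142} - \left(-10 - 121\right) = 11 \left(- \frac{1}{142}\right) + \left(-1 + 121 + 11\right) = - \frac{11}{142} + 131 = \frac{18591}{142} \approx 130.92$)
$n^{2} = \left(\frac{18591}{142}\right)^{2} = \frac{345625281}{20164}$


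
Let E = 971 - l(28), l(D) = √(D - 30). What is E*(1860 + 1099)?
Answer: 2873189 - 2959*I*√2 ≈ 2.8732e+6 - 4184.7*I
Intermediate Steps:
l(D) = √(-30 + D)
E = 971 - I*√2 (E = 971 - √(-30 + 28) = 971 - √(-2) = 971 - I*√2 ≈ 971.0 - 1.4142*I)
E*(1860 + 1099) = (971 - I*√2)*(1860 + 1099) = (971 - I*√2)*2959 = 2873189 - 2959*I*√2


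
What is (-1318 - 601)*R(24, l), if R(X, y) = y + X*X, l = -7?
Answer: -1091911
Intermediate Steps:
R(X, y) = y + X**2
(-1318 - 601)*R(24, l) = (-1318 - 601)*(-7 + 24**2) = -1919*(-7 + 576) = -1919*569 = -1091911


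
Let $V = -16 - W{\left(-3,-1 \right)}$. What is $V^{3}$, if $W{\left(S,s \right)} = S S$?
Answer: $-15625$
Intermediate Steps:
$W{\left(S,s \right)} = S^{2}$
$V = -25$ ($V = -16 - \left(-3\right)^{2} = -16 - 9 = -25$)
$V^{3} = \left(-25\right)^{3} = -15625$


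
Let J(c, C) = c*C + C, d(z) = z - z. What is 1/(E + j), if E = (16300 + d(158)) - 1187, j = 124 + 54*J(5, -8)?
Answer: 1/12645 ≈ 7.9083e-5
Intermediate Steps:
d(z) = 0
J(c, C) = C + C*c (J(c, C) = C*c + C = C + C*c)
j = -2468 (j = 124 + 54*(-8*(1 + 5)) = 124 + 54*(-8*6) = 124 + 54*(-48) = 124 - 2592 = -2468)
E = 15113 (E = (16300 + 0) - 1187 = 16300 - 1187 = 15113)
1/(E + j) = 1/(15113 - 2468) = 1/12645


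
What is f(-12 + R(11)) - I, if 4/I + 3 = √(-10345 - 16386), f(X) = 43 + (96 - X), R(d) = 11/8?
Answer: 8001969/53480 + I*√26731/6685 ≈ 149.63 + 0.024457*I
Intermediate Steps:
R(d) = 11/8 (R(d) = 11*(⅛) = 11/8)
f(X) = 139 - X
I = 4/(-3 + I*√26731) (I = 4/(-3 + √(-10345 - 16386)) = 4/(-3 + √(-26731)) = 4/(-3 + I*√26731) ≈ -0.00044877 - 0.024457*I)
f(-12 + R(11)) - I = (139 - (-12 + 11/8)) - (-3/6685 - I*√26731/6685) = (139 - 1*(-85/8)) + (3/6685 + I*√26731/6685) = (139 + 85/8) + (3/6685 + I*√26731/6685) = 1197/8 + (3/6685 + I*√26731/6685) = 8001969/53480 + I*√26731/6685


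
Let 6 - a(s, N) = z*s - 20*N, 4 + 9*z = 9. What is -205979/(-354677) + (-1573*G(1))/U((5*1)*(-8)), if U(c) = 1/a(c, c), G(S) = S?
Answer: 3875223327077/3192093 ≈ 1.2140e+6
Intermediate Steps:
z = 5/9 (z = -4/9 + (⅑)*9 = -4/9 + 1 = 5/9 ≈ 0.55556)
a(s, N) = 6 + 20*N - 5*s/9 (a(s, N) = 6 - (5*s/9 - 20*N) = 6 - (-20*N + 5*s/9) = 6 + (20*N - 5*s/9) = 6 + 20*N - 5*s/9)
U(c) = 1/(6 + 175*c/9) (U(c) = 1/(6 + 20*c - 5*c/9) = 1/(6 + 175*c/9))
-205979/(-354677) + (-1573*G(1))/U((5*1)*(-8)) = -205979/(-354677) + (-1573*1)/((9/(54 + 175*((5*1)*(-8))))) = -205979*(-1/354677) - 1573/(9/(54 + 175*(5*(-8)))) = 205979/354677 - 1573/(9/(54 + 175*(-40))) = 205979/354677 - 1573/(9/(54 - 7000)) = 205979/354677 - 1573/(9/(-6946)) = 205979/354677 - 1573/(9*(-1/6946)) = 205979/354677 - 1573/(-9/6946) = 205979/354677 - 1573*(-6946/9) = 205979/354677 + 10926058/9 = 3875223327077/3192093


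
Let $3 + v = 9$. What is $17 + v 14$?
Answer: $101$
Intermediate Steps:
$v = 6$ ($v = -3 + 9 = 6$)
$17 + v 14 = 17 + 6 \cdot 14 = 17 + 84 = 101$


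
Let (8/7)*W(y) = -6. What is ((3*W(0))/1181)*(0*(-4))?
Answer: 0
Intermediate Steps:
W(y) = -21/4 (W(y) = (7/8)*(-6) = -21/4)
((3*W(0))/1181)*(0*(-4)) = ((3*(-21/4))/1181)*(0*(-4)) = -63/4*1/1181*0 = -63/4724*0 = 0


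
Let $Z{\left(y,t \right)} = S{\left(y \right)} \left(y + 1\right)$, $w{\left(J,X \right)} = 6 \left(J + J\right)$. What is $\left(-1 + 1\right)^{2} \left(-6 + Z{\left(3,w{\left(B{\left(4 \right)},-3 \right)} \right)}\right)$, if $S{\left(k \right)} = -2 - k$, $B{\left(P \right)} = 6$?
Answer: $0$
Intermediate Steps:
$w{\left(J,X \right)} = 12 J$ ($w{\left(J,X \right)} = 6 \cdot 2 J = 12 J$)
$Z{\left(y,t \right)} = \left(1 + y\right) \left(-2 - y\right)$ ($Z{\left(y,t \right)} = \left(-2 - y\right) \left(y + 1\right) = \left(-2 - y\right) \left(1 + y\right) = \left(1 + y\right) \left(-2 - y\right)$)
$\left(-1 + 1\right)^{2} \left(-6 + Z{\left(3,w{\left(B{\left(4 \right)},-3 \right)} \right)}\right) = \left(-1 + 1\right)^{2} \left(-6 - \left(1 + 3\right) \left(2 + 3\right)\right) = 0^{2} \left(-6 - 4 \cdot 5\right) = 0 \left(-6 - 20\right) = 0 \left(-26\right) = 0$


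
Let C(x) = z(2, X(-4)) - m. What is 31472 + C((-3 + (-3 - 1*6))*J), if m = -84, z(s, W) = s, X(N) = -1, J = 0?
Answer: 31558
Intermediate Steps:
C(x) = 86 (C(x) = 2 - 1*(-84) = 2 + 84 = 86)
31472 + C((-3 + (-3 - 1*6))*J) = 31472 + 86 = 31558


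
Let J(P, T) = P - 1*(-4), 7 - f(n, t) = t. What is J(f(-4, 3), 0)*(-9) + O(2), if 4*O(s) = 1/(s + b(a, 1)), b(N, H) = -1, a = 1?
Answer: -287/4 ≈ -71.750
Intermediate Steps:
f(n, t) = 7 - t
J(P, T) = 4 + P (J(P, T) = P + 4 = 4 + P)
O(s) = 1/(4*(-1 + s)) (O(s) = 1/(4*(s - 1)) = 1/(4*(-1 + s)))
J(f(-4, 3), 0)*(-9) + O(2) = (4 + (7 - 1*3))*(-9) + 1/(4*(-1 + 2)) = (4 + (7 - 3))*(-9) + (1/4)/1 = (4 + 4)*(-9) + (1/4)*1 = 8*(-9) + 1/4 = -72 + 1/4 = -287/4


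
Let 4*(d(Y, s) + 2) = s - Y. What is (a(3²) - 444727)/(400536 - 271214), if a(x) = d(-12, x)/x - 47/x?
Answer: -16010347/4655592 ≈ -3.4389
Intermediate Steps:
d(Y, s) = -2 - Y/4 + s/4 (d(Y, s) = -2 + (s - Y)/4 = -2 + (-Y/4 + s/4) = -2 - Y/4 + s/4)
a(x) = -47/x + (1 + x/4)/x (a(x) = (-2 - ¼*(-12) + x/4)/x - 47/x = (-2 + 3 + x/4)/x - 47/x = (1 + x/4)/x - 47/x = -47/x + (1 + x/4)/x)
(a(3²) - 444727)/(400536 - 271214) = ((-184 + 3²)/(4*(3²)) - 444727)/(400536 - 271214) = ((¼)*(-184 + 9)/9 - 444727)/129322 = ((¼)*(⅑)*(-175) - 444727)*(1/129322) = (-175/36 - 444727)*(1/129322) = -16010347/36*1/129322 = -16010347/4655592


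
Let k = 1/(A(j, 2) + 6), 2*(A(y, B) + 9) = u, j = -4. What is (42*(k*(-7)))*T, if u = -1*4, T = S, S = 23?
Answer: 6762/5 ≈ 1352.4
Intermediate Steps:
T = 23
u = -4
A(y, B) = -11 (A(y, B) = -9 + (1/2)*(-4) = -9 - 2 = -11)
k = -1/5 (k = 1/(-11 + 6) = 1/(-5) = -1/5 ≈ -0.20000)
(42*(k*(-7)))*T = (42*(-1/5*(-7)))*23 = (42*(7/5))*23 = (294/5)*23 = 6762/5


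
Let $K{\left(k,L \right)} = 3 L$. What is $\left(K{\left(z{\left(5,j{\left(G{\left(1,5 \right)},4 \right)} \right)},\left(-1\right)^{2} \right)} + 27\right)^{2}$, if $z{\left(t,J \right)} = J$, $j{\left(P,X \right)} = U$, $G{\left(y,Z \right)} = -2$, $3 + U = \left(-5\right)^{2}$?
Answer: $900$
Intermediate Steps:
$U = 22$ ($U = -3 + \left(-5\right)^{2} = -3 + 25 = 22$)
$j{\left(P,X \right)} = 22$
$\left(K{\left(z{\left(5,j{\left(G{\left(1,5 \right)},4 \right)} \right)},\left(-1\right)^{2} \right)} + 27\right)^{2} = \left(3 \left(-1\right)^{2} + 27\right)^{2} = \left(3 \cdot 1 + 27\right)^{2} = \left(3 + 27\right)^{2} = 30^{2} = 900$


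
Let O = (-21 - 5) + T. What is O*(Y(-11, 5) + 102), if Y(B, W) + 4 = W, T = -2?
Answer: -2884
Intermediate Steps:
Y(B, W) = -4 + W
O = -28 (O = (-21 - 5) - 2 = -26 - 2 = -28)
O*(Y(-11, 5) + 102) = -28*((-4 + 5) + 102) = -28*(1 + 102) = -28*103 = -2884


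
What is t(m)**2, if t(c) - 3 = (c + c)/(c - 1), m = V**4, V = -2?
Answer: 5929/225 ≈ 26.351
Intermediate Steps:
m = 16 (m = (-2)**4 = 16)
t(c) = 3 + 2*c/(-1 + c) (t(c) = 3 + (c + c)/(c - 1) = 3 + (2*c)/(-1 + c) = 3 + 2*c/(-1 + c))
t(m)**2 = ((-3 + 5*16)/(-1 + 16))**2 = ((-3 + 80)/15)**2 = ((1/15)*77)**2 = (77/15)**2 = 5929/225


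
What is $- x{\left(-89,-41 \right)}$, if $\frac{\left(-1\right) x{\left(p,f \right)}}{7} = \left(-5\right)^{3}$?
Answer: $-875$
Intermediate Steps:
$x{\left(p,f \right)} = 875$ ($x{\left(p,f \right)} = - 7 \left(-5\right)^{3} = \left(-7\right) \left(-125\right) = 875$)
$- x{\left(-89,-41 \right)} = \left(-1\right) 875 = -875$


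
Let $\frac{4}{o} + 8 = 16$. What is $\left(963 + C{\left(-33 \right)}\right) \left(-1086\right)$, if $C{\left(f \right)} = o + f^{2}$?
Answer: $-2229015$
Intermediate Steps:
$o = \frac{1}{2}$ ($o = \frac{4}{-8 + 16} = \frac{4}{8} = 4 \cdot \frac{1}{8} = \frac{1}{2} \approx 0.5$)
$C{\left(f \right)} = \frac{1}{2} + f^{2}$
$\left(963 + C{\left(-33 \right)}\right) \left(-1086\right) = \left(963 + \left(\frac{1}{2} + \left(-33\right)^{2}\right)\right) \left(-1086\right) = \left(963 + \left(\frac{1}{2} + 1089\right)\right) \left(-1086\right) = \left(963 + \frac{2179}{2}\right) \left(-1086\right) = \frac{4105}{2} \left(-1086\right) = -2229015$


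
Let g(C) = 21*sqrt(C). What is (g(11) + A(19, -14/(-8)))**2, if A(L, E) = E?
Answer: 77665/16 + 147*sqrt(11)/2 ≈ 5097.8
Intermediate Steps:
(g(11) + A(19, -14/(-8)))**2 = (21*sqrt(11) - 14/(-8))**2 = (21*sqrt(11) - 14*(-1/8))**2 = (21*sqrt(11) + 7/4)**2 = (7/4 + 21*sqrt(11))**2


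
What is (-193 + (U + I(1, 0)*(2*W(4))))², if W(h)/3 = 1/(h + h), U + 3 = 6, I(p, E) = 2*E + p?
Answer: 573049/16 ≈ 35816.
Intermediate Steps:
I(p, E) = p + 2*E
U = 3 (U = -3 + 6 = 3)
W(h) = 3/(2*h) (W(h) = 3/(h + h) = 3/((2*h)) = 3*(1/(2*h)) = 3/(2*h))
(-193 + (U + I(1, 0)*(2*W(4))))² = (-193 + (3 + (1 + 2*0)*(2*((3/2)/4))))² = (-193 + (3 + (1 + 0)*(2*((3/2)*(¼)))))² = (-193 + (3 + 1*(2*(3/8))))² = (-193 + (3 + 1*(¾)))² = (-193 + (3 + ¾))² = (-193 + 15/4)² = (-757/4)² = 573049/16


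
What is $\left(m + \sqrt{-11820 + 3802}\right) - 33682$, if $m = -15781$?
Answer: $-49463 + i \sqrt{8018} \approx -49463.0 + 89.543 i$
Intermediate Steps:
$\left(m + \sqrt{-11820 + 3802}\right) - 33682 = \left(-15781 + \sqrt{-11820 + 3802}\right) - 33682 = \left(-15781 + \sqrt{-8018}\right) - 33682 = \left(-15781 + i \sqrt{8018}\right) - 33682 = -49463 + i \sqrt{8018}$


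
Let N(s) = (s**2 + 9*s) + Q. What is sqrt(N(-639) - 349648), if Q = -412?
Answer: sqrt(52510) ≈ 229.15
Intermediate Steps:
N(s) = -412 + s**2 + 9*s (N(s) = (s**2 + 9*s) - 412 = -412 + s**2 + 9*s)
sqrt(N(-639) - 349648) = sqrt((-412 + (-639)**2 + 9*(-639)) - 349648) = sqrt((-412 + 408321 - 5751) - 349648) = sqrt(402158 - 349648) = sqrt(52510)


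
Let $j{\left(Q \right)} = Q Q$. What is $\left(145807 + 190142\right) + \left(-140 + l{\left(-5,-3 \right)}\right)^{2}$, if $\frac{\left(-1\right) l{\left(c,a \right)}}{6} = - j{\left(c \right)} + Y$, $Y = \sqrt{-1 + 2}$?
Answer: $335965$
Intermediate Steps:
$j{\left(Q \right)} = Q^{2}$
$Y = 1$ ($Y = \sqrt{1} = 1$)
$l{\left(c,a \right)} = -6 + 6 c^{2}$ ($l{\left(c,a \right)} = - 6 \left(- c^{2} + 1\right) = - 6 \left(1 - c^{2}\right) = -6 + 6 c^{2}$)
$\left(145807 + 190142\right) + \left(-140 + l{\left(-5,-3 \right)}\right)^{2} = \left(145807 + 190142\right) + \left(-140 - \left(6 - 6 \left(-5\right)^{2}\right)\right)^{2} = 335949 + \left(-140 + \left(-6 + 6 \cdot 25\right)\right)^{2} = 335949 + \left(-140 + \left(-6 + 150\right)\right)^{2} = 335949 + \left(-140 + 144\right)^{2} = 335949 + 4^{2} = 335949 + 16 = 335965$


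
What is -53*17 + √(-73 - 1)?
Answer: -901 + I*√74 ≈ -901.0 + 8.6023*I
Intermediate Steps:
-53*17 + √(-73 - 1) = -901 + √(-74) = -901 + I*√74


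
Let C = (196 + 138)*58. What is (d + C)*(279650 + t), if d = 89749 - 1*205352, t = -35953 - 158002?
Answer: -8246515545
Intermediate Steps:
t = -193955
C = 19372 (C = 334*58 = 19372)
d = -115603 (d = 89749 - 205352 = -115603)
(d + C)*(279650 + t) = (-115603 + 19372)*(279650 - 193955) = -96231*85695 = -8246515545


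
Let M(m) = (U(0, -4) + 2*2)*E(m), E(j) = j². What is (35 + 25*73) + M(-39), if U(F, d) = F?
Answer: 7944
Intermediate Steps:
M(m) = 4*m² (M(m) = (0 + 2*2)*m² = (0 + 4)*m² = 4*m²)
(35 + 25*73) + M(-39) = (35 + 25*73) + 4*(-39)² = (35 + 1825) + 4*1521 = 1860 + 6084 = 7944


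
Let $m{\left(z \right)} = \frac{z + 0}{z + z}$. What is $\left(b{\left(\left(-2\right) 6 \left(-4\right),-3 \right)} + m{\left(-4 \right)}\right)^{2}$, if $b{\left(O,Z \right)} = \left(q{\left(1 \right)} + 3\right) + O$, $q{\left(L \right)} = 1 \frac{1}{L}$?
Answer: $\frac{11025}{4} \approx 2756.3$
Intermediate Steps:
$q{\left(L \right)} = \frac{1}{L}$
$m{\left(z \right)} = \frac{1}{2}$ ($m{\left(z \right)} = \frac{z}{2 z} = z \frac{1}{2 z} = \frac{1}{2}$)
$b{\left(O,Z \right)} = 4 + O$ ($b{\left(O,Z \right)} = \left(1^{-1} + 3\right) + O = \left(1 + 3\right) + O = 4 + O$)
$\left(b{\left(\left(-2\right) 6 \left(-4\right),-3 \right)} + m{\left(-4 \right)}\right)^{2} = \left(\left(4 + \left(-2\right) 6 \left(-4\right)\right) + \frac{1}{2}\right)^{2} = \left(\left(4 - -48\right) + \frac{1}{2}\right)^{2} = \left(\left(4 + 48\right) + \frac{1}{2}\right)^{2} = \left(52 + \frac{1}{2}\right)^{2} = \left(\frac{105}{2}\right)^{2} = \frac{11025}{4}$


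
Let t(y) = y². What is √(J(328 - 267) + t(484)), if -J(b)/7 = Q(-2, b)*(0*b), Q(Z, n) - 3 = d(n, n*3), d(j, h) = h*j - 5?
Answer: 484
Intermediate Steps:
d(j, h) = -5 + h*j
Q(Z, n) = -2 + 3*n² (Q(Z, n) = 3 + (-5 + (n*3)*n) = 3 + (-5 + (3*n)*n) = 3 + (-5 + 3*n²) = -2 + 3*n²)
J(b) = 0 (J(b) = -7*(-2 + 3*b²)*0*b = -7*(-2 + 3*b²)*0 = -7*0 = 0)
√(J(328 - 267) + t(484)) = √(0 + 484²) = √(0 + 234256) = √234256 = 484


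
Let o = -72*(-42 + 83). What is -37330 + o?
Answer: -40282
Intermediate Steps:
o = -2952 (o = -72*41 = -2952)
-37330 + o = -37330 - 2952 = -40282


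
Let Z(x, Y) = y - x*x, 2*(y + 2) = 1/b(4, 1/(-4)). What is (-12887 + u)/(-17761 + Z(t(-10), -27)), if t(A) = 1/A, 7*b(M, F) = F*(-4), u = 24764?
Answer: -1187700/1775951 ≈ -0.66877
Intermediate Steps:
b(M, F) = -4*F/7 (b(M, F) = (F*(-4))/7 = (-4*F)/7 = -4*F/7)
y = 3/2 (y = -2 + 1/(2*((-4/7/(-4)))) = -2 + 1/(2*((-4/7*(-¼)))) = -2 + 1/(2*(⅐)) = -2 + (½)*7 = -2 + 7/2 = 3/2 ≈ 1.5000)
Z(x, Y) = 3/2 - x² (Z(x, Y) = 3/2 - x*x = 3/2 - x²)
(-12887 + u)/(-17761 + Z(t(-10), -27)) = (-12887 + 24764)/(-17761 + (3/2 - (1/(-10))²)) = 11877/(-17761 + (3/2 - (-⅒)²)) = 11877/(-17761 + (3/2 - 1*1/100)) = 11877/(-17761 + (3/2 - 1/100)) = 11877/(-17761 + 149/100) = 11877/(-1775951/100) = 11877*(-100/1775951) = -1187700/1775951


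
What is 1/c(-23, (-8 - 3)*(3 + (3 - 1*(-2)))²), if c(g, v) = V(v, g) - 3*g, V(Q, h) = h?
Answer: 1/46 ≈ 0.021739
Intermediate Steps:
c(g, v) = -2*g (c(g, v) = g - 3*g = -2*g)
1/c(-23, (-8 - 3)*(3 + (3 - 1*(-2)))²) = 1/(-2*(-23)) = 1/46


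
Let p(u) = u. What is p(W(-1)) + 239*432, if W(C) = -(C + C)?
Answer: 103250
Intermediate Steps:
W(C) = -2*C
p(W(-1)) + 239*432 = -2*(-1) + 239*432 = 2 + 103248 = 103250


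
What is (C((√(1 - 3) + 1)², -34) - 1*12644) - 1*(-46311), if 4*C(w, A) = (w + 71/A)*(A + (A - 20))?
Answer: 573494/17 - 44*I*√2 ≈ 33735.0 - 62.225*I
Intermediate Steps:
C(w, A) = (-20 + 2*A)*(w + 71/A)/4 (C(w, A) = ((w + 71/A)*(A + (A - 20)))/4 = ((w + 71/A)*(A + (-20 + A)))/4 = ((w + 71/A)*(-20 + 2*A))/4 = ((-20 + 2*A)*(w + 71/A))/4 = (-20 + 2*A)*(w + 71/A)/4)
(C((√(1 - 3) + 1)², -34) - 1*12644) - 1*(-46311) = ((½)*(-710 - 34*(71 - 10*(√(1 - 3) + 1)² - 34*(√(1 - 3) + 1)²))/(-34) - 1*12644) - 1*(-46311) = ((½)*(-1/34)*(-710 - 34*(71 - 10*(√(-2) + 1)² - 34*(√(-2) + 1)²)) - 12644) + 46311 = ((½)*(-1/34)*(-710 - 34*(71 - 10*(I*√2 + 1)² - 34*(I*√2 + 1)²)) - 12644) + 46311 = ((½)*(-1/34)*(-710 - 34*(71 - 10*(1 + I*√2)² - 34*(1 + I*√2)²)) - 12644) + 46311 = ((½)*(-1/34)*(-710 - 34*(71 - 44*(1 + I*√2)²)) - 12644) + 46311 = ((½)*(-1/34)*(-710 + (-2414 + 1496*(1 + I*√2)²)) - 12644) + 46311 = ((½)*(-1/34)*(-3124 + 1496*(1 + I*√2)²) - 12644) + 46311 = ((781/17 - 22*(1 + I*√2)²) - 12644) + 46311 = (-214167/17 - 22*(1 + I*√2)²) + 46311 = 573120/17 - 22*(1 + I*√2)²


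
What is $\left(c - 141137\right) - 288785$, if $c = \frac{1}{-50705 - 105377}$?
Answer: $- \frac{67103085605}{156082} \approx -4.2992 \cdot 10^{5}$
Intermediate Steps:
$c = - \frac{1}{156082}$ ($c = \frac{1}{-156082} = - \frac{1}{156082} \approx -6.4069 \cdot 10^{-6}$)
$\left(c - 141137\right) - 288785 = \left(- \frac{1}{156082} - 141137\right) - 288785 = - \frac{22028945235}{156082} - 288785 = - \frac{67103085605}{156082}$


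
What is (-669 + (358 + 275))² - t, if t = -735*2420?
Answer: 1779996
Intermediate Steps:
t = -1778700
(-669 + (358 + 275))² - t = (-669 + (358 + 275))² - 1*(-1778700) = (-669 + 633)² + 1778700 = (-36)² + 1778700 = 1296 + 1778700 = 1779996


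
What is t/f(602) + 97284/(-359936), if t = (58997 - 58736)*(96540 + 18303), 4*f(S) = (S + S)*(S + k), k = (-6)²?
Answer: 46422619473/297937024 ≈ 155.81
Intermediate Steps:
k = 36
f(S) = S*(36 + S)/2 (f(S) = ((S + S)*(S + 36))/4 = ((2*S)*(36 + S))/4 = (2*S*(36 + S))/4 = S*(36 + S)/2)
t = 29974023 (t = 261*114843 = 29974023)
t/f(602) + 97284/(-359936) = 29974023/(((½)*602*(36 + 602))) + 97284/(-359936) = 29974023/(((½)*602*638)) + 97284*(-1/359936) = 29974023/192038 - 24321/89984 = 29974023*(1/192038) - 24321/89984 = 1033587/6622 - 24321/89984 = 46422619473/297937024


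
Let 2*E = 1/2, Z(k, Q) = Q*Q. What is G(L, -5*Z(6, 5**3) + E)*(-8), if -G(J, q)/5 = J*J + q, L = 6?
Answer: -3123550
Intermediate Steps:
Z(k, Q) = Q**2
E = 1/4 (E = (1/2)/2 = (1/2)*(1/2) = 1/4 ≈ 0.25000)
G(J, q) = -5*q - 5*J**2 (G(J, q) = -5*(J*J + q) = -5*(J**2 + q) = -5*(q + J**2) = -5*q - 5*J**2)
G(L, -5*Z(6, 5**3) + E)*(-8) = (-5*(-5*(5**3)**2 + 1/4) - 5*6**2)*(-8) = (-5*(-5*125**2 + 1/4) - 5*36)*(-8) = (-5*(-5*15625 + 1/4) - 180)*(-8) = (-5*(-78125 + 1/4) - 180)*(-8) = (-5*(-312499/4) - 180)*(-8) = (1562495/4 - 180)*(-8) = (1561775/4)*(-8) = -3123550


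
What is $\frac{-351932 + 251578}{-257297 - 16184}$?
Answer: $\frac{100354}{273481} \approx 0.36695$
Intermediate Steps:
$\frac{-351932 + 251578}{-257297 - 16184} = - \frac{100354}{-273481} = \left(-100354\right) \left(- \frac{1}{273481}\right) = \frac{100354}{273481}$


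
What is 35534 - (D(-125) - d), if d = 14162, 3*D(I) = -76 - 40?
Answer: 149204/3 ≈ 49735.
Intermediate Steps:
D(I) = -116/3 (D(I) = (-76 - 40)/3 = (⅓)*(-116) = -116/3)
35534 - (D(-125) - d) = 35534 - (-116/3 - 1*14162) = 35534 - (-116/3 - 14162) = 35534 - 1*(-42602/3) = 35534 + 42602/3 = 149204/3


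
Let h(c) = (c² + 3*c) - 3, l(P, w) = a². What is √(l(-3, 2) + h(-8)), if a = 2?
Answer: √41 ≈ 6.4031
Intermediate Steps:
l(P, w) = 4 (l(P, w) = 2² = 4)
h(c) = -3 + c² + 3*c
√(l(-3, 2) + h(-8)) = √(4 + (-3 + (-8)² + 3*(-8))) = √(4 + (-3 + 64 - 24)) = √(4 + 37) = √41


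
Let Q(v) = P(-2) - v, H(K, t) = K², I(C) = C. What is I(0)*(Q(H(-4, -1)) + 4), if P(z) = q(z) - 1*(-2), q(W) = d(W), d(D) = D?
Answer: 0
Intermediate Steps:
q(W) = W
P(z) = 2 + z (P(z) = z - 1*(-2) = z + 2 = 2 + z)
Q(v) = -v (Q(v) = (2 - 2) - v = 0 - v = -v)
I(0)*(Q(H(-4, -1)) + 4) = 0*(-1*(-4)² + 4) = 0*(-1*16 + 4) = 0*(-16 + 4) = 0*(-12) = 0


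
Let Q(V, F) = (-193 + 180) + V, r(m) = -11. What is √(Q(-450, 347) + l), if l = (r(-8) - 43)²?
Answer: √2453 ≈ 49.528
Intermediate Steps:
Q(V, F) = -13 + V
l = 2916 (l = (-11 - 43)² = (-54)² = 2916)
√(Q(-450, 347) + l) = √((-13 - 450) + 2916) = √(-463 + 2916) = √2453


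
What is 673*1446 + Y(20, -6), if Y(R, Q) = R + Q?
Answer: 973172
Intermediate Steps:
Y(R, Q) = Q + R
673*1446 + Y(20, -6) = 673*1446 + (-6 + 20) = 973158 + 14 = 973172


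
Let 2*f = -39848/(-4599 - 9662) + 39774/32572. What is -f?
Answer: -932573035/464509292 ≈ -2.0077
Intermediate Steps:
f = 932573035/464509292 (f = (-39848/(-4599 - 9662) + 39774/32572)/2 = (-39848/(-14261) + 39774*(1/32572))/2 = (-39848*(-1/14261) + 19887/16286)/2 = (39848/14261 + 19887/16286)/2 = (½)*(932573035/232254646) = 932573035/464509292 ≈ 2.0077)
-f = -1*932573035/464509292 = -932573035/464509292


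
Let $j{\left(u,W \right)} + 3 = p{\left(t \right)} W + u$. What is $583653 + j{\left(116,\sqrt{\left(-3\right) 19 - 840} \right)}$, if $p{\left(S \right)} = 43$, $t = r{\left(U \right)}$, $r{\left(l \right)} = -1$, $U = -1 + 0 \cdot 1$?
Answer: $583766 + 43 i \sqrt{897} \approx 5.8377 \cdot 10^{5} + 1287.8 i$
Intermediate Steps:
$U = -1$ ($U = -1 + 0 = -1$)
$t = -1$
$j{\left(u,W \right)} = -3 + u + 43 W$ ($j{\left(u,W \right)} = -3 + \left(43 W + u\right) = -3 + \left(u + 43 W\right) = -3 + u + 43 W$)
$583653 + j{\left(116,\sqrt{\left(-3\right) 19 - 840} \right)} = 583653 + \left(-3 + 116 + 43 \sqrt{\left(-3\right) 19 - 840}\right) = 583653 + \left(-3 + 116 + 43 \sqrt{-57 - 840}\right) = 583653 + \left(-3 + 116 + 43 \sqrt{-897}\right) = 583653 + \left(-3 + 116 + 43 i \sqrt{897}\right) = 583653 + \left(113 + 43 i \sqrt{897}\right) = 583766 + 43 i \sqrt{897}$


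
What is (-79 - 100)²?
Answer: 32041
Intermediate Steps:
(-79 - 100)² = (-179)² = 32041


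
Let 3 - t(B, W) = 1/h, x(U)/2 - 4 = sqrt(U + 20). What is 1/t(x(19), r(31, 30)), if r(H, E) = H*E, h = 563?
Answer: 563/1688 ≈ 0.33353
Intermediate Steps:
r(H, E) = E*H
x(U) = 8 + 2*sqrt(20 + U) (x(U) = 8 + 2*sqrt(U + 20) = 8 + 2*sqrt(20 + U))
t(B, W) = 1688/563 (t(B, W) = 3 - 1/563 = 1688/563)
1/t(x(19), r(31, 30)) = 1/(1688/563) = 563/1688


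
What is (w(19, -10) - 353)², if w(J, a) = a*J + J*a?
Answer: 537289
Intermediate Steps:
w(J, a) = 2*J*a (w(J, a) = J*a + J*a = 2*J*a)
(w(19, -10) - 353)² = (2*19*(-10) - 353)² = (-380 - 353)² = (-733)² = 537289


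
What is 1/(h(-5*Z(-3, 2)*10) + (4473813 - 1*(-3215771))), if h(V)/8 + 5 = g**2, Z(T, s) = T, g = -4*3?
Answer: 1/7690696 ≈ 1.3003e-7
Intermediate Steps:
g = -12
h(V) = 1112 (h(V) = -40 + 8*(-12)**2 = -40 + 8*144 = -40 + 1152 = 1112)
1/(h(-5*Z(-3, 2)*10) + (4473813 - 1*(-3215771))) = 1/(1112 + (4473813 - 1*(-3215771))) = 1/(1112 + (4473813 + 3215771)) = 1/(1112 + 7689584) = 1/7690696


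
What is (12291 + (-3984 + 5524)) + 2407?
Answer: 16238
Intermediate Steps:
(12291 + (-3984 + 5524)) + 2407 = (12291 + 1540) + 2407 = 13831 + 2407 = 16238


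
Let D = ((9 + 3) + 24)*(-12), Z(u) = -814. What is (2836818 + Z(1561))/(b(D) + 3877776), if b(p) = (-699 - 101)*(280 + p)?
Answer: 709001/999844 ≈ 0.70911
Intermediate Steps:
D = -432 (D = (12 + 24)*(-12) = 36*(-12) = -432)
b(p) = -224000 - 800*p (b(p) = -800*(280 + p) = -224000 - 800*p)
(2836818 + Z(1561))/(b(D) + 3877776) = (2836818 - 814)/((-224000 - 800*(-432)) + 3877776) = 2836004/((-224000 + 345600) + 3877776) = 2836004/(121600 + 3877776) = 2836004/3999376 = 2836004*(1/3999376) = 709001/999844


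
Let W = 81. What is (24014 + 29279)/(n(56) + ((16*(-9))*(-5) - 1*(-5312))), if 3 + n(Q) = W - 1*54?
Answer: 53293/6056 ≈ 8.8000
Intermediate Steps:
n(Q) = 24 (n(Q) = -3 + (81 - 1*54) = -3 + (81 - 54) = -3 + 27 = 24)
(24014 + 29279)/(n(56) + ((16*(-9))*(-5) - 1*(-5312))) = (24014 + 29279)/(24 + ((16*(-9))*(-5) - 1*(-5312))) = 53293/(24 + (-144*(-5) + 5312)) = 53293/(24 + (720 + 5312)) = 53293/(24 + 6032) = 53293/6056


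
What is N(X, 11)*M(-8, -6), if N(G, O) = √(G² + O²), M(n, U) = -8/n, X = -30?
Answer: √1021 ≈ 31.953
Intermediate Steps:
N(X, 11)*M(-8, -6) = √((-30)² + 11²)*(-8/(-8)) = √(900 + 121)*(-8*(-⅛)) = √1021*1 = √1021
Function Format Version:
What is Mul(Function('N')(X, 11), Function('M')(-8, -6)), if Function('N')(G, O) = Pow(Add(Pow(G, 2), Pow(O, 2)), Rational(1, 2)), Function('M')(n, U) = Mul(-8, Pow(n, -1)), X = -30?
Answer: Pow(1021, Rational(1, 2)) ≈ 31.953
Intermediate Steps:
Mul(Function('N')(X, 11), Function('M')(-8, -6)) = Mul(Pow(Add(Pow(-30, 2), Pow(11, 2)), Rational(1, 2)), Mul(-8, Pow(-8, -1))) = Mul(Pow(Add(900, 121), Rational(1, 2)), Mul(-8, Rational(-1, 8))) = Mul(Pow(1021, Rational(1, 2)), 1) = Pow(1021, Rational(1, 2))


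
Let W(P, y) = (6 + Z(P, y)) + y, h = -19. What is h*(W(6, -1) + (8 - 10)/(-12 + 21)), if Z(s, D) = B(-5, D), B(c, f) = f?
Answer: -646/9 ≈ -71.778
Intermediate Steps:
Z(s, D) = D
W(P, y) = 6 + 2*y (W(P, y) = (6 + y) + y = 6 + 2*y)
h*(W(6, -1) + (8 - 10)/(-12 + 21)) = -19*((6 + 2*(-1)) + (8 - 10)/(-12 + 21)) = -19*((6 - 2) - 2/9) = -19*(4 - 2*⅑) = -19*(4 - 2/9) = -19*34/9 = -646/9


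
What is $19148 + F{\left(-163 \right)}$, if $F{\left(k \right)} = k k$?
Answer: $45717$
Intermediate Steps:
$F{\left(k \right)} = k^{2}$
$19148 + F{\left(-163 \right)} = 19148 + \left(-163\right)^{2} = 19148 + 26569 = 45717$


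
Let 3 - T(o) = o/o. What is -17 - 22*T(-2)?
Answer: -61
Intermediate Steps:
T(o) = 2 (T(o) = 3 - o/o = 3 - 1*1 = 3 - 1 = 2)
-17 - 22*T(-2) = -17 - 22*2 = -17 - 44 = -61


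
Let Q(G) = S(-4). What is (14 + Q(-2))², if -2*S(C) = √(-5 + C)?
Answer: 775/4 - 42*I ≈ 193.75 - 42.0*I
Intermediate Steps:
S(C) = -√(-5 + C)/2
Q(G) = -3*I/2 (Q(G) = -√(-5 - 4)/2 = -3*I/2)
(14 + Q(-2))² = (14 - 3*I/2)²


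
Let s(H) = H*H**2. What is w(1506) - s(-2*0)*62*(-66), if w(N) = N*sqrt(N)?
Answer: 1506*sqrt(1506) ≈ 58444.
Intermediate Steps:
s(H) = H**3
w(N) = N**(3/2)
w(1506) - s(-2*0)*62*(-66) = 1506**(3/2) - (-2*0)**3*62*(-66) = 1506*sqrt(1506) - 0**3*62*(-66) = 1506*sqrt(1506) - 0*62*(-66) = 1506*sqrt(1506) - 0*(-66) = 1506*sqrt(1506) - 1*0 = 1506*sqrt(1506) + 0 = 1506*sqrt(1506)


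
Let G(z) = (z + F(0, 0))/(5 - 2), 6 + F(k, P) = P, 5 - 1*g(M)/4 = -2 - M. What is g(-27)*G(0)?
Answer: 160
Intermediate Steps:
g(M) = 28 + 4*M (g(M) = 20 - 4*(-2 - M) = 20 + (8 + 4*M) = 28 + 4*M)
F(k, P) = -6 + P
G(z) = -2 + z/3 (G(z) = (z + (-6 + 0))/(5 - 2) = (z - 6)/3 = (-6 + z)*(⅓) = -2 + z/3)
g(-27)*G(0) = (28 + 4*(-27))*(-2 + (⅓)*0) = (28 - 108)*(-2 + 0) = -80*(-2) = 160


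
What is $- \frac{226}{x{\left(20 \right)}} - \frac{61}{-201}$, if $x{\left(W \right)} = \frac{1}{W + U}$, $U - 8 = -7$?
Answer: $- \frac{953885}{201} \approx -4745.7$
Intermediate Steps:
$U = 1$ ($U = 8 - 7 = 1$)
$x{\left(W \right)} = \frac{1}{1 + W}$ ($x{\left(W \right)} = \frac{1}{W + 1} = \frac{1}{1 + W}$)
$- \frac{226}{x{\left(20 \right)}} - \frac{61}{-201} = - \frac{226}{\frac{1}{1 + 20}} - \frac{61}{-201} = - \frac{226}{\frac{1}{21}} - - \frac{61}{201} = - 226 \frac{1}{\frac{1}{21}} + \frac{61}{201} = \left(-226\right) 21 + \frac{61}{201} = -4746 + \frac{61}{201} = - \frac{953885}{201}$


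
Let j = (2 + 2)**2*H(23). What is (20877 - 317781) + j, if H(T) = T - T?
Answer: -296904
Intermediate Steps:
H(T) = 0
j = 0 (j = (2 + 2)**2*0 = 4**2*0 = 16*0 = 0)
(20877 - 317781) + j = (20877 - 317781) + 0 = -296904 + 0 = -296904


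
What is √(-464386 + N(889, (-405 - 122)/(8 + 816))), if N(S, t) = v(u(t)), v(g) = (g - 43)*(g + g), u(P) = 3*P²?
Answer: I*√214133113825800430/678976 ≈ 681.53*I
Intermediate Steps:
v(g) = 2*g*(-43 + g) (v(g) = (-43 + g)*(2*g) = 2*g*(-43 + g))
N(S, t) = 6*t²*(-43 + 3*t²) (N(S, t) = 2*(3*t²)*(-43 + 3*t²) = 6*t²*(-43 + 3*t²))
√(-464386 + N(889, (-405 - 122)/(8 + 816))) = √(-464386 + ((-405 - 122)/(8 + 816))²*(-258 + 18*((-405 - 122)/(8 + 816))²)) = √(-464386 + (-527/824)²*(-258 + 18*(-527/824)²)) = √(-464386 + 277729*(-258 + 18*(277729/678976))/678976) = √(-464386 + 277729*(-258 + 2499561/339488)/678976) = √(-464386 + (277729/678976)*(-85088343/339488)) = √(-464386 - 23631500413047/230504204288) = √(-107066556912900215/230504204288) = I*√214133113825800430/678976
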